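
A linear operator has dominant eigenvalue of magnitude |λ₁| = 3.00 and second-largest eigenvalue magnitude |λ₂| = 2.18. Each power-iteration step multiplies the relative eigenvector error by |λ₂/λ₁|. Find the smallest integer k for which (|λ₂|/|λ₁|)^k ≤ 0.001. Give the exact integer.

22

|λ₂/λ₁| = 2.18/3.00 = 0.72667
Need k ≥ ln(0.001) / ln(0.72667) = -6.9078 / -0.3193 ≈ 21.635
Smallest integer k satisfying the bound: 22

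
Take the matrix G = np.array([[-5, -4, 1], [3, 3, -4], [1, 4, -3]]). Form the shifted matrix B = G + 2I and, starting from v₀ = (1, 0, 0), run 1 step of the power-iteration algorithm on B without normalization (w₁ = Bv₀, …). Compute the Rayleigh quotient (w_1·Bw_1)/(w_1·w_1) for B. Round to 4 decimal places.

1.0526

B = G + 2I has rows (-3, -4, 1); (3, 5, -4); (1, 4, -1)
w1 = Bv₀ = (-3, 3, 1)
Bw1 = (-2, 2, 8)
w1·Bw1 = 20; w1·w1 = 19; μ ≈ 20/19 = 1.0526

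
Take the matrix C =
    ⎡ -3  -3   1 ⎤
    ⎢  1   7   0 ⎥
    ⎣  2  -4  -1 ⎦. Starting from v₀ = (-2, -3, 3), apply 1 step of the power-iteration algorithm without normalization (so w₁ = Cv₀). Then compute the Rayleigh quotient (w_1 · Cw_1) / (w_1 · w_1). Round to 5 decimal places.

w1 = Cv₀ = (18, -23, 5)
Cw1 = (20, -143, 123)
w1·Cw1 = 18·20 + (-23)·(-143) + 5·123 = 4264; w1·w1 = 18·18 + (-23)·(-23) + 5·5 = 878
λ ≈ 4264/878 = 4.85649

4.85649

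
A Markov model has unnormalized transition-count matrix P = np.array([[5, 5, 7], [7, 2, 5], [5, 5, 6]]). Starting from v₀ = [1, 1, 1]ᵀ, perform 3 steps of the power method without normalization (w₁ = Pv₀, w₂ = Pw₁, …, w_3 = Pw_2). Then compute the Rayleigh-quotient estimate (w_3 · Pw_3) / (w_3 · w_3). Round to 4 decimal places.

λ ≈ 15.8187

w1 = Pv₀ = (5·1 + 5·1 + 7·1; 7·1 + 2·1 + 5·1; 5·1 + 5·1 + 6·1) = (17, 14, 16)
w2 = Pw1 = (5·17 + 5·14 + 7·16; 7·17 + 2·14 + 5·16; 5·17 + 5·14 + 6·16) = (267, 227, 251)
w3 = Pw2 = (4227, 3578, 3976)
Pw3 = (66857, 56625, 62881)
w3·Pw3 = 4227·66857 + 3578·56625 + 3976·62881 = 735223645; w3·w3 = 4227·4227 + 3578·3578 + 3976·3976 = 46478189
λ ≈ 735223645/46478189 = 15.8187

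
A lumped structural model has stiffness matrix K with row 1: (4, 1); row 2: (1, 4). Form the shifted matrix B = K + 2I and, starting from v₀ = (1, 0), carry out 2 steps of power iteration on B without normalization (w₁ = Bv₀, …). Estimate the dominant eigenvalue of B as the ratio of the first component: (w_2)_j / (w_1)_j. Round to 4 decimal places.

μ ≈ 6.1667

B = K + 2I has rows (6, 1); (1, 6)
w1 = Bv₀ = (6, 1)
w2 = Bw1 = (37, 12)
Ratio: 37/6 = 6.1667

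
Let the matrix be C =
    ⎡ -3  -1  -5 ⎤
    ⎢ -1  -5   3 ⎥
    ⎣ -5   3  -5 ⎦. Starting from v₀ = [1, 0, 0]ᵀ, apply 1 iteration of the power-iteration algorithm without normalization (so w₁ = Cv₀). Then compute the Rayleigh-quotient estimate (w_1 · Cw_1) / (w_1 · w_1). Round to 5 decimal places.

w1 = Cv₀ = ((-3)·1 + (-1)·0 + (-5)·0; (-1)·1 + (-5)·0 + 3·0; (-5)·1 + 3·0 + (-5)·0) = (-3, -1, -5)
Cw1 = (35, -7, 37)
w1·Cw1 = (-3)·35 + (-1)·(-7) + (-5)·37 = -283; w1·w1 = (-3)·(-3) + (-1)·(-1) + (-5)·(-5) = 35
λ ≈ -283/35 = -8.08571

λ ≈ -8.08571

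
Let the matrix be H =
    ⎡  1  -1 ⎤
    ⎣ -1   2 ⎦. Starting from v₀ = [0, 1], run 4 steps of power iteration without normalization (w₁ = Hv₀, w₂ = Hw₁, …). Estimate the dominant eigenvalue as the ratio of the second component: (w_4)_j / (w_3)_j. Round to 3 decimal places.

2.615

w1 = Hv₀ = (1·0 + (-1)·1; (-1)·0 + 2·1) = (-1, 2)
w2 = Hw1 = (1·(-1) + (-1)·2; (-1)·(-1) + 2·2) = (-3, 5)
w3 = Hw2 = (-8, 13)
w4 = Hw3 = (-21, 34)
Ratio at component: 34 / 13 = 2.615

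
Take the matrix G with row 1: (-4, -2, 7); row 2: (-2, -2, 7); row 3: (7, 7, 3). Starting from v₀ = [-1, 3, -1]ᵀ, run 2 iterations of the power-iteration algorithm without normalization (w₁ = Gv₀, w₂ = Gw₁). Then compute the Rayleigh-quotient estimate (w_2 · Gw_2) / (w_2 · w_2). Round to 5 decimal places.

w1 = Gv₀ = ((-4)·(-1) + (-2)·3 + 7·(-1); (-2)·(-1) + (-2)·3 + 7·(-1); 7·(-1) + 7·3 + 3·(-1)) = (-9, -11, 11)
w2 = Gw1 = ((-4)·(-9) + (-2)·(-11) + 7·11; (-2)·(-9) + (-2)·(-11) + 7·11; 7·(-9) + 7·(-11) + 3·11) = (135, 117, -107)
Gw2 = (-1523, -1253, 1443)
w2·Gw2 = 135·(-1523) + 117·(-1253) + (-107)·1443 = -506607; w2·w2 = 135·135 + 117·117 + (-107)·(-107) = 43363
λ ≈ -506607/43363 = -11.68293

-11.68293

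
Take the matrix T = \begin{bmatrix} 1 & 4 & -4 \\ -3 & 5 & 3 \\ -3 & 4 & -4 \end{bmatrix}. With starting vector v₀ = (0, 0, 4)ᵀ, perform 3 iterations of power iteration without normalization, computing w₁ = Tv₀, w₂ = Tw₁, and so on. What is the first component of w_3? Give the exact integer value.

-304

w1 = Tv₀ = (-16, 12, -16)
w2 = Tw1 = (96, 60, 160)
w3 = Tw2 = (-304, 492, -688)
The requested component of w3 is -304.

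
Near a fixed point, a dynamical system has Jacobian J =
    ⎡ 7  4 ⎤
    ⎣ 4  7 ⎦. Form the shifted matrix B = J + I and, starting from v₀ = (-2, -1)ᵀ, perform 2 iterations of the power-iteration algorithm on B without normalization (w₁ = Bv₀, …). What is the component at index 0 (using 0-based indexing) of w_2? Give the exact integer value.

B = J + I has rows (8, 4); (4, 8)
w1 = Bv₀ = (8·(-2) + 4·(-1); 4·(-2) + 8·(-1)) = (-20, -16)
w2 = Bw1 = (8·(-20) + 4·(-16); 4·(-20) + 8·(-16)) = (-224, -208)
Requested component of w2: -224

-224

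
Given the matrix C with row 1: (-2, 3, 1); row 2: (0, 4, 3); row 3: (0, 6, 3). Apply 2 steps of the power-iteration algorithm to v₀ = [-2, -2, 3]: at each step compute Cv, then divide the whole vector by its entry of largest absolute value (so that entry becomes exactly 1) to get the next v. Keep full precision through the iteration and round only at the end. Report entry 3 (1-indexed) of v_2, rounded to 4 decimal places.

Cv0 = (1.00000, 1.00000, -3.00000); divide by -3.00000 → v1 = (-0.33333, -0.33333, 1.00000)
Cv1 = (0.66667, 1.66667, 1.00000); divide by 1.66667 → v2 = (0.40000, 1.00000, 0.60000)
Requested entry of v2: -3/-5 = 0.6000

0.6000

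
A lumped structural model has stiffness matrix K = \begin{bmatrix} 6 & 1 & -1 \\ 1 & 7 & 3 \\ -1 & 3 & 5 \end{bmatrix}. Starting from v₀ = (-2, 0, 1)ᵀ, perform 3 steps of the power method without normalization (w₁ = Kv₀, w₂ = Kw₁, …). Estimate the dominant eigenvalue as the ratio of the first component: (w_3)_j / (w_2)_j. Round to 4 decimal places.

w1 = Kv₀ = (6·(-2) + 1·0 + (-1)·1; 1·(-2) + 7·0 + 3·1; (-1)·(-2) + 3·0 + 5·1) = (-13, 1, 7)
w2 = Kw1 = (6·(-13) + 1·1 + (-1)·7; 1·(-13) + 7·1 + 3·7; (-1)·(-13) + 3·1 + 5·7) = (-84, 15, 51)
w3 = Kw2 = (-540, 174, 384)
Ratio at component: -540 / -84 = 6.4286

λ ≈ 6.4286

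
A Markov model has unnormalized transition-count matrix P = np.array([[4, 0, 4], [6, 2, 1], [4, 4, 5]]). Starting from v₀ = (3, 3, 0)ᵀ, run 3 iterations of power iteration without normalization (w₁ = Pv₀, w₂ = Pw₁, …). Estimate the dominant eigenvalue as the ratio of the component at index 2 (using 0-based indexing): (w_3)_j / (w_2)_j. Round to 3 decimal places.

9.364

w1 = Pv₀ = (12, 24, 24)
w2 = Pw1 = (144, 144, 264)
w3 = Pw2 = (1632, 1416, 2472)
Ratio at component: 2472 / 264 = 9.364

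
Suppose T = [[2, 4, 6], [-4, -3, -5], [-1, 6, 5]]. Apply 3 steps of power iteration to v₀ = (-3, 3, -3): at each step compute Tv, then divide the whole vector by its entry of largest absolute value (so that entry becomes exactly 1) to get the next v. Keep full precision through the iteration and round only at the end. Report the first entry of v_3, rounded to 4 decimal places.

-0.9448

Tv0 = (-12.00000, 18.00000, 6.00000); divide by 18.00000 → v1 = (-0.66667, 1.00000, 0.33333)
Tv1 = (4.66667, -2.00000, 8.33333); divide by 8.33333 → v2 = (0.56000, -0.24000, 1.00000)
Tv2 = (6.16000, -6.52000, 3.00000); divide by -6.52000 → v3 = (-0.94479, 1.00000, -0.46012)
Requested entry of v3: 924/-978 = -0.9448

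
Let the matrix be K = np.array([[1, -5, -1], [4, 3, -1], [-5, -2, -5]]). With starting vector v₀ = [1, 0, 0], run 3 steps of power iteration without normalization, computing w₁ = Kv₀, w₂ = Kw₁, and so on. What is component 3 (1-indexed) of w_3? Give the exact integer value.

-32

w1 = Kv₀ = (1·1 + (-5)·0 + (-1)·0; 4·1 + 3·0 + (-1)·0; (-5)·1 + (-2)·0 + (-5)·0) = (1, 4, -5)
w2 = Kw1 = (1·1 + (-5)·4 + (-1)·(-5); 4·1 + 3·4 + (-1)·(-5); (-5)·1 + (-2)·4 + (-5)·(-5)) = (-14, 21, 12)
w3 = Kw2 = (-131, -5, -32)
The requested component of w3 is -32.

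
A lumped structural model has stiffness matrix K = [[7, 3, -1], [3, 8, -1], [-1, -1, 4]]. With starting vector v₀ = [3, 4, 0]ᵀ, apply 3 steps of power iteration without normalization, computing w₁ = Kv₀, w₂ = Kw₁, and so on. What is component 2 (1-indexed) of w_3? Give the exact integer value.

w1 = Kv₀ = (7·3 + 3·4 + (-1)·0; 3·3 + 8·4 + (-1)·0; (-1)·3 + (-1)·4 + 4·0) = (33, 41, -7)
w2 = Kw1 = (7·33 + 3·41 + (-1)·(-7); 3·33 + 8·41 + (-1)·(-7); (-1)·33 + (-1)·41 + 4·(-7)) = (361, 434, -102)
w3 = Kw2 = (3931, 4657, -1203)
The requested component of w3 is 4657.

4657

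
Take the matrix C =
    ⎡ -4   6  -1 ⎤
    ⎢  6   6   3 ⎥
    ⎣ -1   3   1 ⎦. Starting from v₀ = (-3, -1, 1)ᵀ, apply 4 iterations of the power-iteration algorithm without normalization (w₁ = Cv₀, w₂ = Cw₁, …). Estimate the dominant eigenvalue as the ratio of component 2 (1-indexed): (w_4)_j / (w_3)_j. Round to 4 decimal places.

6.0091

w1 = Cv₀ = ((-4)·(-3) + 6·(-1) + (-1)·1; 6·(-3) + 6·(-1) + 3·1; (-1)·(-3) + 3·(-1) + 1·1) = (5, -21, 1)
w2 = Cw1 = ((-4)·5 + 6·(-21) + (-1)·1; 6·5 + 6·(-21) + 3·1; (-1)·5 + 3·(-21) + 1·1) = (-147, -93, -67)
w3 = Cw2 = (97, -1641, -199)
w4 = Cw3 = (-10035, -9861, -5219)
Ratio at component: -9861 / -1641 = 6.0091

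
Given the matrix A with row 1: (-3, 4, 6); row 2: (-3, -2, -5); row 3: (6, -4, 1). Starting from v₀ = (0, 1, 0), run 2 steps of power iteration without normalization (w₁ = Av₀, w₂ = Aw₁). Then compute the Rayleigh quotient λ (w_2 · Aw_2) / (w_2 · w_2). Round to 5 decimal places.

w1 = Av₀ = ((-3)·0 + 4·1 + 6·0; (-3)·0 + (-2)·1 + (-5)·0; 6·0 + (-4)·1 + 1·0) = (4, -2, -4)
w2 = Aw1 = ((-3)·4 + 4·(-2) + 6·(-4); (-3)·4 + (-2)·(-2) + (-5)·(-4); 6·4 + (-4)·(-2) + 1·(-4)) = (-44, 12, 28)
Aw2 = (348, -32, -284)
w2·Aw2 = (-44)·348 + 12·(-32) + 28·(-284) = -23648; w2·w2 = (-44)·(-44) + 12·12 + 28·28 = 2864
λ ≈ -23648/2864 = -8.25698

λ ≈ -8.25698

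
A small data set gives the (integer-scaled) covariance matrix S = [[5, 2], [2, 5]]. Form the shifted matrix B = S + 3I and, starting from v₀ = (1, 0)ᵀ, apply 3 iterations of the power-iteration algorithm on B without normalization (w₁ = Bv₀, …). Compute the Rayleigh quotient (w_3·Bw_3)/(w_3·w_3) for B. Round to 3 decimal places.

B = S + 3I has rows (8, 2); (2, 8)
w1 = Bv₀ = (8·1 + 2·0; 2·1 + 8·0) = (8, 2)
w2 = Bw1 = (8·8 + 2·2; 2·8 + 8·2) = (68, 32)
w3 = Bw2 = (608, 392)
Bw3 = (5648, 4352)
w3·Bw3 = 5139968; w3·w3 = 523328; μ ≈ 5139968/523328 = 9.822

μ ≈ 9.822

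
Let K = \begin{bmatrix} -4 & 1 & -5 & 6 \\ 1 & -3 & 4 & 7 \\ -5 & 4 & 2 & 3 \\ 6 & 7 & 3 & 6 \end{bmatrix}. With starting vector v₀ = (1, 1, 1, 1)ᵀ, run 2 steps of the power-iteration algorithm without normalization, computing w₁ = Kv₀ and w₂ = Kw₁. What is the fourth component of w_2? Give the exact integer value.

195

w1 = Kv₀ = ((-4)·1 + 1·1 + (-5)·1 + 6·1; 1·1 + (-3)·1 + 4·1 + 7·1; (-5)·1 + 4·1 + 2·1 + 3·1; 6·1 + 7·1 + 3·1 + 6·1) = (-2, 9, 4, 22)
w2 = Kw1 = ((-4)·(-2) + 1·9 + (-5)·4 + 6·22; 1·(-2) + (-3)·9 + 4·4 + 7·22; (-5)·(-2) + 4·9 + 2·4 + 3·22; 6·(-2) + 7·9 + 3·4 + 6·22) = (129, 141, 120, 195)
The requested component of w2 is 195.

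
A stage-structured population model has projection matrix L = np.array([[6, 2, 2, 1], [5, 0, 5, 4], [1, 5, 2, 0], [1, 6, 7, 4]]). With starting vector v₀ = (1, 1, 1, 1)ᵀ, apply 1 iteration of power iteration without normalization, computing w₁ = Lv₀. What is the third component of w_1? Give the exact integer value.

w1 = Lv₀ = (6·1 + 2·1 + 2·1 + 1·1; 5·1 + 0·1 + 5·1 + 4·1; 1·1 + 5·1 + 2·1 + 0·1; 1·1 + 6·1 + 7·1 + 4·1) = (11, 14, 8, 18)
The requested component of w1 is 8.

8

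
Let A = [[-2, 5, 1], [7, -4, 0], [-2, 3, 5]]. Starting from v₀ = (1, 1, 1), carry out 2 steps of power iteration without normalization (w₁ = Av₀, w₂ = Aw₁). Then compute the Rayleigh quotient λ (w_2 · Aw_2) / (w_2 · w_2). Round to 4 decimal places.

w1 = Av₀ = ((-2)·1 + 5·1 + 1·1; 7·1 + (-4)·1 + 0·1; (-2)·1 + 3·1 + 5·1) = (4, 3, 6)
w2 = Aw1 = ((-2)·4 + 5·3 + 1·6; 7·4 + (-4)·3 + 0·6; (-2)·4 + 3·3 + 5·6) = (13, 16, 31)
Aw2 = (85, 27, 177)
w2·Aw2 = 13·85 + 16·27 + 31·177 = 7024; w2·w2 = 13·13 + 16·16 + 31·31 = 1386
λ ≈ 7024/1386 = 5.0678

5.0678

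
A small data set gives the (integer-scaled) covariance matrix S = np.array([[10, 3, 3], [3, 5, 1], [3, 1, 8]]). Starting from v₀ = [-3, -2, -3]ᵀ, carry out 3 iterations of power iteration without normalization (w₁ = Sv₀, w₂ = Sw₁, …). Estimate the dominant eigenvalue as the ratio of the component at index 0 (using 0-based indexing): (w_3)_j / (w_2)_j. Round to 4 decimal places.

13.4638

w1 = Sv₀ = (10·(-3) + 3·(-2) + 3·(-3); 3·(-3) + 5·(-2) + 1·(-3); 3·(-3) + 1·(-2) + 8·(-3)) = (-45, -22, -35)
w2 = Sw1 = (10·(-45) + 3·(-22) + 3·(-35); 3·(-45) + 5·(-22) + 1·(-35); 3·(-45) + 1·(-22) + 8·(-35)) = (-621, -280, -437)
w3 = Sw2 = (-8361, -3700, -5639)
Ratio at component: -8361 / -621 = 13.4638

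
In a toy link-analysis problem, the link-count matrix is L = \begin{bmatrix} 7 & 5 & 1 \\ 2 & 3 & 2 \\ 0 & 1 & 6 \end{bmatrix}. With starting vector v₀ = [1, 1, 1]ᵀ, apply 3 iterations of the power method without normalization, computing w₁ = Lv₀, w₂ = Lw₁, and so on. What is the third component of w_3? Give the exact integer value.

355

w1 = Lv₀ = (13, 7, 7)
w2 = Lw1 = (133, 61, 49)
w3 = Lw2 = (1285, 547, 355)
The requested component of w3 is 355.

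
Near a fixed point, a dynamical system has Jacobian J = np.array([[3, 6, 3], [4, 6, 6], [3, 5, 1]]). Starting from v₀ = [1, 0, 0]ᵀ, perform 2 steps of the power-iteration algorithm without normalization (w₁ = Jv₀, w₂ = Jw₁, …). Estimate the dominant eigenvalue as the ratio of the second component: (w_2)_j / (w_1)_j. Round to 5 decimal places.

w1 = Jv₀ = (3·1 + 6·0 + 3·0; 4·1 + 6·0 + 6·0; 3·1 + 5·0 + 1·0) = (3, 4, 3)
w2 = Jw1 = (3·3 + 6·4 + 3·3; 4·3 + 6·4 + 6·3; 3·3 + 5·4 + 1·3) = (42, 54, 32)
Ratio at component: 54 / 4 = 13.50000

λ ≈ 13.50000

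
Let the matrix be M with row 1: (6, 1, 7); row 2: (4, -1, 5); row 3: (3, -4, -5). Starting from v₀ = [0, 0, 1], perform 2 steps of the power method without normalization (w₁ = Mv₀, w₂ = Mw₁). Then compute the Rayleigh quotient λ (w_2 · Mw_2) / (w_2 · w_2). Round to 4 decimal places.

λ ≈ 0.5194

w1 = Mv₀ = (6·0 + 1·0 + 7·1; 4·0 + (-1)·0 + 5·1; 3·0 + (-4)·0 + (-5)·1) = (7, 5, -5)
w2 = Mw1 = (6·7 + 1·5 + 7·(-5); 4·7 + (-1)·5 + 5·(-5); 3·7 + (-4)·5 + (-5)·(-5)) = (12, -2, 26)
Mw2 = (252, 180, -86)
w2·Mw2 = 12·252 + (-2)·180 + 26·(-86) = 428; w2·w2 = 12·12 + (-2)·(-2) + 26·26 = 824
λ ≈ 428/824 = 0.5194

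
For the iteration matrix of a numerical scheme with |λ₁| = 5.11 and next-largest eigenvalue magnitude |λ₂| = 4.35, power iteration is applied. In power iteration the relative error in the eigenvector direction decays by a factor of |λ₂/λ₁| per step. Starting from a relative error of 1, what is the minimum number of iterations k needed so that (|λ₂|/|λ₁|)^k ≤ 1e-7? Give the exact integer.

|λ₂/λ₁| = 4.35/5.11 = 0.85127
Need k ≥ ln(1e-7) / ln(0.85127) = -16.1181 / -0.1610 ≈ 100.098
Smallest integer k satisfying the bound: 101

101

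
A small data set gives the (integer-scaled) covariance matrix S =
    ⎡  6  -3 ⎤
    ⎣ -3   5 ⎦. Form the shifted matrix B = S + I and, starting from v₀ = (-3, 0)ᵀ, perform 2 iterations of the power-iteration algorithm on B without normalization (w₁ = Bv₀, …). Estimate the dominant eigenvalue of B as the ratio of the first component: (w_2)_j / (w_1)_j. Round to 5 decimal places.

μ ≈ 8.28571

B = S + I has rows (7, -3); (-3, 6)
w1 = Bv₀ = (7·(-3) + (-3)·0; (-3)·(-3) + 6·0) = (-21, 9)
w2 = Bw1 = (7·(-21) + (-3)·9; (-3)·(-21) + 6·9) = (-174, 117)
Ratio: -174/-21 = 8.28571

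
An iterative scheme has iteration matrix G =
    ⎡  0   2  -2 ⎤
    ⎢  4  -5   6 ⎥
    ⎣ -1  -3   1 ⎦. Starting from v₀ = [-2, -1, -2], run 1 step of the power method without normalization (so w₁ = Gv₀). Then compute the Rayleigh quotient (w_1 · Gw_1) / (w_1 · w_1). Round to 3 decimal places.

w1 = Gv₀ = (0·(-2) + 2·(-1) + (-2)·(-2); 4·(-2) + (-5)·(-1) + 6·(-2); (-1)·(-2) + (-3)·(-1) + 1·(-2)) = (2, -15, 3)
Gw1 = (-36, 101, 46)
w1·Gw1 = 2·(-36) + (-15)·101 + 3·46 = -1449; w1·w1 = 2·2 + (-15)·(-15) + 3·3 = 238
λ ≈ -1449/238 = -6.088

-6.088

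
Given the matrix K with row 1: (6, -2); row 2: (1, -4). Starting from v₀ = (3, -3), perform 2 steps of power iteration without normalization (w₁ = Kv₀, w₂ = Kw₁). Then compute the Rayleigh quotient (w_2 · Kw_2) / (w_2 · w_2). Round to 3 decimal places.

5.380

w1 = Kv₀ = (6·3 + (-2)·(-3); 1·3 + (-4)·(-3)) = (24, 15)
w2 = Kw1 = (6·24 + (-2)·15; 1·24 + (-4)·15) = (114, -36)
Kw2 = (756, 258)
w2·Kw2 = 114·756 + (-36)·258 = 76896; w2·w2 = 114·114 + (-36)·(-36) = 14292
λ ≈ 76896/14292 = 5.380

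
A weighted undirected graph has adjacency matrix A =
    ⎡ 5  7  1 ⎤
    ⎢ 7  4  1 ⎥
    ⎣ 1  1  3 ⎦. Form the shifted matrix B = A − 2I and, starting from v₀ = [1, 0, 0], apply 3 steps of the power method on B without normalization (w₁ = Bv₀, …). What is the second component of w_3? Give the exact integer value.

B = A − 2I has rows (3, 7, 1); (7, 2, 1); (1, 1, 1)
w1 = Bv₀ = (3, 7, 1)
w2 = Bw1 = (59, 36, 11)
w3 = Bw2 = (440, 496, 106)
Requested component of w3: 496

496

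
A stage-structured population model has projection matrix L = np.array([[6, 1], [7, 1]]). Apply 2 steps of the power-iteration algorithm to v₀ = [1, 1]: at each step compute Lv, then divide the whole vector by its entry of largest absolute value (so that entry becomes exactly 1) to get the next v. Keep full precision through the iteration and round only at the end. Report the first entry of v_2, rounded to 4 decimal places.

0.8772

Lv0 = (7.00000, 8.00000); divide by 8.00000 → v1 = (0.87500, 1.00000)
Lv1 = (6.25000, 7.12500); divide by 7.12500 → v2 = (0.87719, 1.00000)
Requested entry of v2: 50/57 = 0.8772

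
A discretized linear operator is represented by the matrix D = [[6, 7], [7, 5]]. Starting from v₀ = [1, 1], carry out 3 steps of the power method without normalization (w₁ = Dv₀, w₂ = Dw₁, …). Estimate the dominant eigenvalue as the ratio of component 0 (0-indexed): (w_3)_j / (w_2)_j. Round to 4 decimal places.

12.5247

w1 = Dv₀ = (13, 12)
w2 = Dw1 = (162, 151)
w3 = Dw2 = (2029, 1889)
Ratio at component: 2029 / 162 = 12.5247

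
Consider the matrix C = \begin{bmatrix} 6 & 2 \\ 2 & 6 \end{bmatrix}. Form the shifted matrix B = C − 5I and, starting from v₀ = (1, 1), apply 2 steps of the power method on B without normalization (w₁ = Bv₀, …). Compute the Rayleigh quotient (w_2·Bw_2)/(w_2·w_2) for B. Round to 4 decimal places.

B = C − 5I has rows (1, 2); (2, 1)
w1 = Bv₀ = (1·1 + 2·1; 2·1 + 1·1) = (3, 3)
w2 = Bw1 = (1·3 + 2·3; 2·3 + 1·3) = (9, 9)
Bw2 = (27, 27)
w2·Bw2 = 486; w2·w2 = 162; μ ≈ 486/162 = 3.0000

μ ≈ 3.0000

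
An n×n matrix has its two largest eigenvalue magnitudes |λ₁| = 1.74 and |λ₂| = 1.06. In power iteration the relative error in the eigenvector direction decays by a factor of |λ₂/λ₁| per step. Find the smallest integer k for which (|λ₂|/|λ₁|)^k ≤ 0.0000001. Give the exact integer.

|λ₂/λ₁| = 1.06/1.74 = 0.60920
Need k ≥ ln(0.0000001) / ln(0.60920) = -16.1181 / -0.4956 ≈ 32.521
Smallest integer k satisfying the bound: 33

33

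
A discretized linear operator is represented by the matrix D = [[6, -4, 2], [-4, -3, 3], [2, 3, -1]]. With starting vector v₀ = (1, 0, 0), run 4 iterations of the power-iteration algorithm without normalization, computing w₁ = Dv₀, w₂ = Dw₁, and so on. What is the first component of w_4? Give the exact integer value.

3176

w1 = Dv₀ = (6·1 + (-4)·0 + 2·0; (-4)·1 + (-3)·0 + 3·0; 2·1 + 3·0 + (-1)·0) = (6, -4, 2)
w2 = Dw1 = (6·6 + (-4)·(-4) + 2·2; (-4)·6 + (-3)·(-4) + 3·2; 2·6 + 3·(-4) + (-1)·2) = (56, -6, -2)
w3 = Dw2 = (356, -212, 96)
w4 = Dw3 = (3176, -500, -20)
The requested component of w4 is 3176.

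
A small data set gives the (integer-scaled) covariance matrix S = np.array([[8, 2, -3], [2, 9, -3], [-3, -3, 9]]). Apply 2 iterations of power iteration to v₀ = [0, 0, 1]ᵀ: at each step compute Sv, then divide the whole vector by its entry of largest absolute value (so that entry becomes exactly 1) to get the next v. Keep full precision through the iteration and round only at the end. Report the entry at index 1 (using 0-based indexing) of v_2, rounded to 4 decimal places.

Sv0 = (-3.00000, -3.00000, 9.00000); divide by 9.00000 → v1 = (-0.33333, -0.33333, 1.00000)
Sv1 = (-6.33333, -6.66667, 11.00000); divide by 11.00000 → v2 = (-0.57576, -0.60606, 1.00000)
Requested entry of v2: -60/99 = -0.6061

-0.6061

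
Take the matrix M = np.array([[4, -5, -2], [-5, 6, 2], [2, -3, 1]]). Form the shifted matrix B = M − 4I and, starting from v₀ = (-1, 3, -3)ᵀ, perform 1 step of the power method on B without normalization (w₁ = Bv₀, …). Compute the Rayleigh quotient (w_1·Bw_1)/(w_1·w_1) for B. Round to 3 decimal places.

4.527

B = M − 4I has rows (0, -5, -2); (-5, 2, 2); (2, -3, -3)
w1 = Bv₀ = (-9, 5, -2)
Bw1 = (-21, 51, -27)
w1·Bw1 = 498; w1·w1 = 110; μ ≈ 498/110 = 4.527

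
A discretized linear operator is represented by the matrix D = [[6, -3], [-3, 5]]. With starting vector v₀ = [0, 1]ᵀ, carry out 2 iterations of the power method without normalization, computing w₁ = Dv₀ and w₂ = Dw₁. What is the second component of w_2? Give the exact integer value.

34

w1 = Dv₀ = (6·0 + (-3)·1; (-3)·0 + 5·1) = (-3, 5)
w2 = Dw1 = (6·(-3) + (-3)·5; (-3)·(-3) + 5·5) = (-33, 34)
The requested component of w2 is 34.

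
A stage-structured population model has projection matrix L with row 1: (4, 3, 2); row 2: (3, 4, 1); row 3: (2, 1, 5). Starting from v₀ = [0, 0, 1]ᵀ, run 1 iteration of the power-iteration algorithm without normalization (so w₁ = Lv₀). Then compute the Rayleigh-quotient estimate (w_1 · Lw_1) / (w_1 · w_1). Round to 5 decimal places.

6.90000

w1 = Lv₀ = (4·0 + 3·0 + 2·1; 3·0 + 4·0 + 1·1; 2·0 + 1·0 + 5·1) = (2, 1, 5)
Lw1 = (21, 15, 30)
w1·Lw1 = 2·21 + 1·15 + 5·30 = 207; w1·w1 = 2·2 + 1·1 + 5·5 = 30
λ ≈ 207/30 = 6.90000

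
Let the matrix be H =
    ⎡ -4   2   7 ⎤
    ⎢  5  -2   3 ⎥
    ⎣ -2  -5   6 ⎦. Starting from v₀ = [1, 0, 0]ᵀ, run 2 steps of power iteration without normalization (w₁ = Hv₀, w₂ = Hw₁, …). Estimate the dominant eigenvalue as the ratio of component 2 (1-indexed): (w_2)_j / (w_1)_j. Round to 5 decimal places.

w1 = Hv₀ = (-4, 5, -2)
w2 = Hw1 = (12, -36, -29)
Ratio at component: -36 / 5 = -7.20000

-7.20000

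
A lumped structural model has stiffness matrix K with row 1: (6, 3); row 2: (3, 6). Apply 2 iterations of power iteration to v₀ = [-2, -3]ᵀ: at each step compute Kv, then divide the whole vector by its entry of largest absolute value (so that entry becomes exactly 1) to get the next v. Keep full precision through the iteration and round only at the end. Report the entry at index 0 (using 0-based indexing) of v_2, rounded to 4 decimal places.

Kv0 = (-21.00000, -24.00000); divide by -24.00000 → v1 = (0.87500, 1.00000)
Kv1 = (8.25000, 8.62500); divide by 8.62500 → v2 = (0.95652, 1.00000)
Requested entry of v2: -198/-207 = 0.9565

0.9565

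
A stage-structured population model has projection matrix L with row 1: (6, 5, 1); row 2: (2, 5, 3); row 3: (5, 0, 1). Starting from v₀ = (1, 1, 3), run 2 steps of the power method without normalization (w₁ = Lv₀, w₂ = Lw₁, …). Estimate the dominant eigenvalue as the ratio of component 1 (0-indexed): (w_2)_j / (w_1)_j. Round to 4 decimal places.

w1 = Lv₀ = (6·1 + 5·1 + 1·3; 2·1 + 5·1 + 3·3; 5·1 + 0·1 + 1·3) = (14, 16, 8)
w2 = Lw1 = (6·14 + 5·16 + 1·8; 2·14 + 5·16 + 3·8; 5·14 + 0·16 + 1·8) = (172, 132, 78)
Ratio at component: 132 / 16 = 8.2500

λ ≈ 8.2500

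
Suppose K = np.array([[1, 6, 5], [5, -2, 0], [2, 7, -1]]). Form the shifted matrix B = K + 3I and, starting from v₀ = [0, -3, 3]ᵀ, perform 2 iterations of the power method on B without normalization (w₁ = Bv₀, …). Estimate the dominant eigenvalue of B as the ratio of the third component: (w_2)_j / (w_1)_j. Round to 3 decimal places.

B = K + 3I has rows (4, 6, 5); (5, 1, 0); (2, 7, 2)
w1 = Bv₀ = (4·0 + 6·(-3) + 5·3; 5·0 + 1·(-3) + 0·3; 2·0 + 7·(-3) + 2·3) = (-3, -3, -15)
w2 = Bw1 = (4·(-3) + 6·(-3) + 5·(-15); 5·(-3) + 1·(-3) + 0·(-15); 2·(-3) + 7·(-3) + 2·(-15)) = (-105, -18, -57)
Ratio: -57/-15 = 3.800

μ ≈ 3.800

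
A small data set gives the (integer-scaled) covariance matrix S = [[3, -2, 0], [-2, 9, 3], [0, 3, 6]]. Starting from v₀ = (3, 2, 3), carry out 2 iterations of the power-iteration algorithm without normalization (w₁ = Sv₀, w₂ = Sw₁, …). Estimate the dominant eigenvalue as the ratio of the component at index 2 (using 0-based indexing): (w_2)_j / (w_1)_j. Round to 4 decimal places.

8.6250

w1 = Sv₀ = (3·3 + (-2)·2 + 0·3; (-2)·3 + 9·2 + 3·3; 0·3 + 3·2 + 6·3) = (5, 21, 24)
w2 = Sw1 = (3·5 + (-2)·21 + 0·24; (-2)·5 + 9·21 + 3·24; 0·5 + 3·21 + 6·24) = (-27, 251, 207)
Ratio at component: 207 / 24 = 8.6250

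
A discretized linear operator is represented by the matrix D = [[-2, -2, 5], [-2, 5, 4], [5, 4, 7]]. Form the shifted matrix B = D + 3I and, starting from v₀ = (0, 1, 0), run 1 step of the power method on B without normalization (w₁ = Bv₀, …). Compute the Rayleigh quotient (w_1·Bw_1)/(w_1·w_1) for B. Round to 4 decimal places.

μ ≈ 10.9048

B = D + 3I has rows (1, -2, 5); (-2, 8, 4); (5, 4, 10)
w1 = Bv₀ = (1·0 + (-2)·1 + 5·0; (-2)·0 + 8·1 + 4·0; 5·0 + 4·1 + 10·0) = (-2, 8, 4)
Bw1 = (2, 84, 62)
w1·Bw1 = 916; w1·w1 = 84; μ ≈ 916/84 = 10.9048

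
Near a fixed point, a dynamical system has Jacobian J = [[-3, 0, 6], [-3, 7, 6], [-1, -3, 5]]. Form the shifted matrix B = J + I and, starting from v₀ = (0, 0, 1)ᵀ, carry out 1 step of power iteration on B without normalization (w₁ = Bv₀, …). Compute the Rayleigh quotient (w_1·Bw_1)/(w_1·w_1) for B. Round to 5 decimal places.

μ ≈ 5.66667

B = J + I has rows (-2, 0, 6); (-3, 8, 6); (-1, -3, 6)
w1 = Bv₀ = (6, 6, 6)
Bw1 = (24, 66, 12)
w1·Bw1 = 612; w1·w1 = 108; μ ≈ 612/108 = 5.66667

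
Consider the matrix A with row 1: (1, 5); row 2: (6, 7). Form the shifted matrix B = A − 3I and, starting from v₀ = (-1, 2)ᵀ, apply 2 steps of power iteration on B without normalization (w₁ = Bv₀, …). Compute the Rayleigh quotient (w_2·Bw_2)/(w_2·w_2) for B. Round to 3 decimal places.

1.954

B = A − 3I has rows (-2, 5); (6, 4)
w1 = Bv₀ = (12, 2)
w2 = Bw1 = (-14, 80)
Bw2 = (428, 236)
w2·Bw2 = 12888; w2·w2 = 6596; μ ≈ 12888/6596 = 1.954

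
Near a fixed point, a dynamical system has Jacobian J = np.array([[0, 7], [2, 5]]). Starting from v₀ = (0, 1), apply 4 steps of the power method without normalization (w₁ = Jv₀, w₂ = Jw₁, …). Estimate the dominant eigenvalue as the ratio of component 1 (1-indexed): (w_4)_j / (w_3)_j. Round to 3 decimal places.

w1 = Jv₀ = (7, 5)
w2 = Jw1 = (35, 39)
w3 = Jw2 = (273, 265)
w4 = Jw3 = (1855, 1871)
Ratio at component: 1855 / 273 = 6.795

6.795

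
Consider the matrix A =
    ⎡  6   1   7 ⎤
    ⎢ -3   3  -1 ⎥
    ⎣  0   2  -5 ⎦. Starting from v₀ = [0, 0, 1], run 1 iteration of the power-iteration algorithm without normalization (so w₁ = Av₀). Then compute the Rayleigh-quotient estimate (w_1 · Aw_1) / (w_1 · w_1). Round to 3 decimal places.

w1 = Av₀ = (7, -1, -5)
Aw1 = (6, -19, 23)
w1·Aw1 = 7·6 + (-1)·(-19) + (-5)·23 = -54; w1·w1 = 7·7 + (-1)·(-1) + (-5)·(-5) = 75
λ ≈ -54/75 = -0.720

-0.720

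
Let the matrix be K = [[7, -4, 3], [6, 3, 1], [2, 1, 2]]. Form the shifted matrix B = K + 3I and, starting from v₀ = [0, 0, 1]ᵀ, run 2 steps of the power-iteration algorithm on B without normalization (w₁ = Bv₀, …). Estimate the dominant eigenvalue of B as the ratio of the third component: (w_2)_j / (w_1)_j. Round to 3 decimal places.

B = K + 3I has rows (10, -4, 3); (6, 6, 1); (2, 1, 5)
w1 = Bv₀ = (10·0 + (-4)·0 + 3·1; 6·0 + 6·0 + 1·1; 2·0 + 1·0 + 5·1) = (3, 1, 5)
w2 = Bw1 = (10·3 + (-4)·1 + 3·5; 6·3 + 6·1 + 1·5; 2·3 + 1·1 + 5·5) = (41, 29, 32)
Ratio: 32/5 = 6.400

6.400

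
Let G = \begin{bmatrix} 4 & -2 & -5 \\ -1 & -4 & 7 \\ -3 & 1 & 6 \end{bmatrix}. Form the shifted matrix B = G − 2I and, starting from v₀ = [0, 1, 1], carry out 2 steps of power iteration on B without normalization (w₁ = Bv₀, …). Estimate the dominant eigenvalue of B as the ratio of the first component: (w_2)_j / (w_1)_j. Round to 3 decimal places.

B = G − 2I has rows (2, -2, -5); (-1, -6, 7); (-3, 1, 4)
w1 = Bv₀ = (2·0 + (-2)·1 + (-5)·1; (-1)·0 + (-6)·1 + 7·1; (-3)·0 + 1·1 + 4·1) = (-7, 1, 5)
w2 = Bw1 = (2·(-7) + (-2)·1 + (-5)·5; (-1)·(-7) + (-6)·1 + 7·5; (-3)·(-7) + 1·1 + 4·5) = (-41, 36, 42)
Ratio: -41/-7 = 5.857

5.857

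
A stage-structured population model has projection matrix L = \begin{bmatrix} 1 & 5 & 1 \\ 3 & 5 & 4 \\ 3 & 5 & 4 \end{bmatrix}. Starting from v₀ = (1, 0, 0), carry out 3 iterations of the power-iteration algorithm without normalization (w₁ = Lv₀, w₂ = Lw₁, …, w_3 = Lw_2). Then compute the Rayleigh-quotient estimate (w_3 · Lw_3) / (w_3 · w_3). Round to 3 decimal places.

w1 = Lv₀ = (1, 3, 3)
w2 = Lw1 = (19, 30, 30)
w3 = Lw2 = (199, 327, 327)
Lw3 = (2161, 3540, 3540)
w3·Lw3 = 199·2161 + 327·3540 + 327·3540 = 2745199; w3·w3 = 199·199 + 327·327 + 327·327 = 253459
λ ≈ 2745199/253459 = 10.831

10.831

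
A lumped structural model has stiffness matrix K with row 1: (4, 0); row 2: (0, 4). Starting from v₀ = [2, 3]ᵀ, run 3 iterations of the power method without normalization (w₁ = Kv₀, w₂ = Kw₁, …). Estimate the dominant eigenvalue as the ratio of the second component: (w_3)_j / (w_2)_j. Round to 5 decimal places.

w1 = Kv₀ = (4·2 + 0·3; 0·2 + 4·3) = (8, 12)
w2 = Kw1 = (4·8 + 0·12; 0·8 + 4·12) = (32, 48)
w3 = Kw2 = (128, 192)
Ratio at component: 192 / 48 = 4.00000

4.00000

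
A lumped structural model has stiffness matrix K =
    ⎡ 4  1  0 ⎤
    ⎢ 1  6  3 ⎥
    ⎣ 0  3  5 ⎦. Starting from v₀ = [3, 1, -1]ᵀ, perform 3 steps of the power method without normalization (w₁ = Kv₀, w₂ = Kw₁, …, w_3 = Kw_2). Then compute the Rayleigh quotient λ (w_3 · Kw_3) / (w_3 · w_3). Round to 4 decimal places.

7.6013

w1 = Kv₀ = (4·3 + 1·1 + 0·(-1); 1·3 + 6·1 + 3·(-1); 0·3 + 3·1 + 5·(-1)) = (13, 6, -2)
w2 = Kw1 = (4·13 + 1·6 + 0·(-2); 1·13 + 6·6 + 3·(-2); 0·13 + 3·6 + 5·(-2)) = (58, 43, 8)
w3 = Kw2 = (275, 340, 169)
Kw3 = (1440, 2822, 1865)
w3·Kw3 = 275·1440 + 340·2822 + 169·1865 = 1670665; w3·w3 = 275·275 + 340·340 + 169·169 = 219786
λ ≈ 1670665/219786 = 7.6013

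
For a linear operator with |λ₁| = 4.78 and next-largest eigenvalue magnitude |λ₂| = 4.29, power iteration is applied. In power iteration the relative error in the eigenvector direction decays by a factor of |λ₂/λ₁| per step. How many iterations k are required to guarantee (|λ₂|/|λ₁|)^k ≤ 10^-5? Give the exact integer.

|λ₂/λ₁| = 4.29/4.78 = 0.89749
Need k ≥ ln(10^-5) / ln(0.89749) = -11.5129 / -0.1082 ≈ 106.450
Smallest integer k satisfying the bound: 107

107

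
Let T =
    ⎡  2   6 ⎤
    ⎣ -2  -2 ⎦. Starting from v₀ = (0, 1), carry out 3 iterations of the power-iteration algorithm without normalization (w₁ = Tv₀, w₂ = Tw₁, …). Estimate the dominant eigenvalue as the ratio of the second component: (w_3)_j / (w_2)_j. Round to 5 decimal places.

λ ≈ -2.00000

w1 = Tv₀ = (6, -2)
w2 = Tw1 = (0, -8)
w3 = Tw2 = (-48, 16)
Ratio at component: 16 / -8 = -2.00000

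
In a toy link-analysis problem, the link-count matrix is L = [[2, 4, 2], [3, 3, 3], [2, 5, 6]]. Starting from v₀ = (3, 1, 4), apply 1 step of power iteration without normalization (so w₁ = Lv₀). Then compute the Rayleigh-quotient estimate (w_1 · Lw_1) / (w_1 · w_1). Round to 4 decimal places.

λ ≈ 10.3482

w1 = Lv₀ = (2·3 + 4·1 + 2·4; 3·3 + 3·1 + 3·4; 2·3 + 5·1 + 6·4) = (18, 24, 35)
Lw1 = (202, 231, 366)
w1·Lw1 = 18·202 + 24·231 + 35·366 = 21990; w1·w1 = 18·18 + 24·24 + 35·35 = 2125
λ ≈ 21990/2125 = 10.3482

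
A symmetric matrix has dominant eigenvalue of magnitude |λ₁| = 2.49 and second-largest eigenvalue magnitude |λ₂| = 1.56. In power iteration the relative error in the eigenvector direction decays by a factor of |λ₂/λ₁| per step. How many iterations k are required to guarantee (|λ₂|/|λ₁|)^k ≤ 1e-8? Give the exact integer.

|λ₂/λ₁| = 1.56/2.49 = 0.62651
Need k ≥ ln(1e-8) / ln(0.62651) = -18.4207 / -0.4676 ≈ 39.394
Smallest integer k satisfying the bound: 40

40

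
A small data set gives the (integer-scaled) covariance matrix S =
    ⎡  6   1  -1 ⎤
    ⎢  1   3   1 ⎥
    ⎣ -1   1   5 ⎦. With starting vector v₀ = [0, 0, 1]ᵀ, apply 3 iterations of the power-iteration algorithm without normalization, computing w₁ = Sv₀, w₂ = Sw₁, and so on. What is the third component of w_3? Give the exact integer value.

152

w1 = Sv₀ = (6·0 + 1·0 + (-1)·1; 1·0 + 3·0 + 1·1; (-1)·0 + 1·0 + 5·1) = (-1, 1, 5)
w2 = Sw1 = (6·(-1) + 1·1 + (-1)·5; 1·(-1) + 3·1 + 1·5; (-1)·(-1) + 1·1 + 5·5) = (-10, 7, 27)
w3 = Sw2 = (-80, 38, 152)
The requested component of w3 is 152.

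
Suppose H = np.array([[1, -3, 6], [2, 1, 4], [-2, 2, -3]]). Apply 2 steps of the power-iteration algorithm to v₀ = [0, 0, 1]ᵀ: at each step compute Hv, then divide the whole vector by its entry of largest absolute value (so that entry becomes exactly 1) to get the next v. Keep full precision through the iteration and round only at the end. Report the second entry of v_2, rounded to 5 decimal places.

-0.16667

Hv0 = (6.000000, 4.000000, -3.000000); divide by 6.000000 → v1 = (1.000000, 0.666667, -0.500000)
Hv1 = (-4.000000, 0.666667, 0.833333); divide by -4.000000 → v2 = (1.000000, -0.166667, -0.208333)
Requested entry of v2: 4/-24 = -0.16667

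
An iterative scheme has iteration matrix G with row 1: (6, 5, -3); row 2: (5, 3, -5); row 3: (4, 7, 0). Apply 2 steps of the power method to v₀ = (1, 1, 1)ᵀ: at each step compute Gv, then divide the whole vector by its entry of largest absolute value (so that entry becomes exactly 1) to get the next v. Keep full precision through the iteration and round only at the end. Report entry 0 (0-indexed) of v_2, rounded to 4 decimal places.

Gv0 = (8.00000, 3.00000, 11.00000); divide by 11.00000 → v1 = (0.72727, 0.27273, 1.00000)
Gv1 = (2.72727, -0.54545, 4.81818); divide by 4.81818 → v2 = (0.56604, -0.11321, 1.00000)
Requested entry of v2: 30/53 = 0.5660

0.5660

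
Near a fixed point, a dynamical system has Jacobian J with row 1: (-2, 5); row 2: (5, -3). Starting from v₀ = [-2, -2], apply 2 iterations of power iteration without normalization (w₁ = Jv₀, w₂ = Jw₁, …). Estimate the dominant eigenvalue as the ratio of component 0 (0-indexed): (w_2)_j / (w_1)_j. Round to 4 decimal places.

λ ≈ 1.3333

w1 = Jv₀ = (-6, -4)
w2 = Jw1 = (-8, -18)
Ratio at component: -8 / -6 = 1.3333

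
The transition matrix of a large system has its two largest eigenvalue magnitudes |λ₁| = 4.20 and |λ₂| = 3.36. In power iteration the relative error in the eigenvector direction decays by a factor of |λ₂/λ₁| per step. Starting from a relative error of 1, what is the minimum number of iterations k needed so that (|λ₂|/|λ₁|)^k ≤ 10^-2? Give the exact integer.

21

|λ₂/λ₁| = 3.36/4.20 = 0.80000
Need k ≥ ln(10^-2) / ln(0.80000) = -4.6052 / -0.2231 ≈ 20.638
Smallest integer k satisfying the bound: 21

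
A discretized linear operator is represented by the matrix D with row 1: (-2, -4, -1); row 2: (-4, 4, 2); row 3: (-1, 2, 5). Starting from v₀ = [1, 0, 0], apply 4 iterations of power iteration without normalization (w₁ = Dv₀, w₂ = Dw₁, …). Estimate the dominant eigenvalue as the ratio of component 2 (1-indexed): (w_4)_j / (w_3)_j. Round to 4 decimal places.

w1 = Dv₀ = (-2, -4, -1)
w2 = Dw1 = (21, -10, -11)
w3 = Dw2 = (9, -146, -96)
w4 = Dw3 = (662, -812, -781)
Ratio at component: -812 / -146 = 5.5616

λ ≈ 5.5616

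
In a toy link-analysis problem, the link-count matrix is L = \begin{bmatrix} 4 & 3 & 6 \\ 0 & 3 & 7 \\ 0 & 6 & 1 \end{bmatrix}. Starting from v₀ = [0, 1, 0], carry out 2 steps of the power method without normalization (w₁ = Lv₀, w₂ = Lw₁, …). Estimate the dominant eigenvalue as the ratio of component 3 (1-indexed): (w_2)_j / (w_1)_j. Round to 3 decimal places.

w1 = Lv₀ = (3, 3, 6)
w2 = Lw1 = (57, 51, 24)
Ratio at component: 24 / 6 = 4.000

λ ≈ 4.000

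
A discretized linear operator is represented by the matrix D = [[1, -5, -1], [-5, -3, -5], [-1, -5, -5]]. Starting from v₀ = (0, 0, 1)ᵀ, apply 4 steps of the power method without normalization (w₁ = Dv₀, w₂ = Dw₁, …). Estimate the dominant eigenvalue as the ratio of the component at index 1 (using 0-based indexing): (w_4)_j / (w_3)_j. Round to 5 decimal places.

λ ≈ -10.06542

w1 = Dv₀ = (-1, -5, -5)
w2 = Dw1 = (29, 45, 51)
w3 = Dw2 = (-247, -535, -509)
w4 = Dw3 = (2937, 5385, 5467)
Ratio at component: 5385 / -535 = -10.06542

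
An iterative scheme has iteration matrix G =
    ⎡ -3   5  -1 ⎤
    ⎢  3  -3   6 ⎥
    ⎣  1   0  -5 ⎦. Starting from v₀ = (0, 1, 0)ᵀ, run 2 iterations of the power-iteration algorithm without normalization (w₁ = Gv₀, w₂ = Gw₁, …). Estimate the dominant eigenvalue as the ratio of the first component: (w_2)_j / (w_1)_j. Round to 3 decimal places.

λ ≈ -6.000

w1 = Gv₀ = ((-3)·0 + 5·1 + (-1)·0; 3·0 + (-3)·1 + 6·0; 1·0 + 0·1 + (-5)·0) = (5, -3, 0)
w2 = Gw1 = ((-3)·5 + 5·(-3) + (-1)·0; 3·5 + (-3)·(-3) + 6·0; 1·5 + 0·(-3) + (-5)·0) = (-30, 24, 5)
Ratio at component: -30 / 5 = -6.000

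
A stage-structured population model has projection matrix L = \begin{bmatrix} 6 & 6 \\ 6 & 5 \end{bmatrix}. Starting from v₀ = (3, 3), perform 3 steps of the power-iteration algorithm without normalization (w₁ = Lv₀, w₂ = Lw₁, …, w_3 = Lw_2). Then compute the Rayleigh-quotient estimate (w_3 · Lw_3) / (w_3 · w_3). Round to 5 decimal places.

w1 = Lv₀ = (6·3 + 6·3; 6·3 + 5·3) = (36, 33)
w2 = Lw1 = (6·36 + 6·33; 6·36 + 5·33) = (414, 381)
w3 = Lw2 = (4770, 4389)
Lw3 = (54954, 50565)
w3·Lw3 = 4770·54954 + 4389·50565 = 484060365; w3·w3 = 4770·4770 + 4389·4389 = 42016221
λ ≈ 484060365/42016221 = 11.52080

11.52080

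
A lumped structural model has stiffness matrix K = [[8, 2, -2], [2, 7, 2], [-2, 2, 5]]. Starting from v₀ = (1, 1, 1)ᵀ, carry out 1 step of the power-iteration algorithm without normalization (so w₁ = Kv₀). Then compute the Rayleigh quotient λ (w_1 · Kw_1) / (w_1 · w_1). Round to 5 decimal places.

λ ≈ 9.02857

w1 = Kv₀ = (8, 11, 5)
Kw1 = (76, 103, 31)
w1·Kw1 = 8·76 + 11·103 + 5·31 = 1896; w1·w1 = 8·8 + 11·11 + 5·5 = 210
λ ≈ 1896/210 = 9.02857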